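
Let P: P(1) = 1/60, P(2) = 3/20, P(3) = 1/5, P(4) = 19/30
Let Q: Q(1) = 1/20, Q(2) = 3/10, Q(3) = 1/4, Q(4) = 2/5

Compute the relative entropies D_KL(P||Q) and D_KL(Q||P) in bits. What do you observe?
D_KL(P||Q) = 0.1791 bits, D_KL(Q||P) = 0.1945 bits. The two directions give different values (D_KL(Q||P) exceeds D_KL(P||Q) by 0.0154 bits): KL divergence is asymmetric.

D_KL(P||Q) = Σ P(x) log₂(P(x)/Q(x))

Computing term by term:
  P(1)·log₂(P(1)/Q(1)) = (1/60)·log₂((1/60)/(1/20)) = -0.02642
  P(2)·log₂(P(2)/Q(2)) = (3/20)·log₂((3/20)/(3/10)) = -0.15000
  P(3)·log₂(P(3)/Q(3)) = (1/5)·log₂((1/5)/(1/4)) = -0.06439
  P(4)·log₂(P(4)/Q(4)) = (19/30)·log₂((19/30)/(2/5)) = 0.41988

D_KL(P||Q) = -0.02642 - 0.15000 - 0.06439 + 0.41988 = 0.17907 ≈ 0.1791 bits

D_KL(Q||P) = Σ Q(x) log₂(Q(x)/P(x))

Computing term by term:
  Q(1)·log₂(Q(1)/P(1)) = (1/20)·log₂((1/20)/(1/60)) = 0.07925
  Q(2)·log₂(Q(2)/P(2)) = (3/10)·log₂((3/10)/(3/20)) = 0.30000
  Q(3)·log₂(Q(3)/P(3)) = (1/4)·log₂((1/4)/(1/5)) = 0.08048
  Q(4)·log₂(Q(4)/P(4)) = (2/5)·log₂((2/5)/(19/30)) = -0.26519

D_KL(Q||P) = 0.07925 + 0.30000 + 0.08048 - 0.26519 = 0.19454 ≈ 0.1945 bits

These are NOT equal (difference: 0.0154 bits). KL divergence is asymmetric: D_KL(P||Q) ≠ D_KL(Q||P) in general.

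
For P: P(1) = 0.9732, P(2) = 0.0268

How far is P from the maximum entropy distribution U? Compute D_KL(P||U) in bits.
0.8219 bits

U(i) = 1/2 for all i

D_KL(P||U) = Σ P(x) log₂(P(x) / (1/2))
           = Σ P(x) log₂(P(x)) + log₂(2)
           = log₂(2) - H(P)

H(P) = -Σ P(x) log₂(P(x)):
  -P(1)·log₂(P(1)) = -(0.9732)·log₂(0.9732) = 0.03814
  -P(2)·log₂(P(2)) = -(0.0268)·log₂(0.0268) = 0.13994
H(P) = 0.03814 + 0.13994 = 0.17808 bits

log₂(2) = 1.00000 bits

D_KL(P||U) = 1.00000 - 0.17808 = 0.82192 ≈ 0.8219 bits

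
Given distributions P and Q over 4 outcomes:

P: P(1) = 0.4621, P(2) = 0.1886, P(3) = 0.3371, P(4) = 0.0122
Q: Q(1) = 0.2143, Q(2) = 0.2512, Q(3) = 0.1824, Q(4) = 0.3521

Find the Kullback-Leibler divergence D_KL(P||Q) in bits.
0.6738 bits

D_KL(P||Q) = Σ P(x) log₂(P(x)/Q(x))

Computing term by term:
  P(1)·log₂(P(1)/Q(1)) = 0.4621·log₂(0.4621/0.2143) = 0.51227
  P(2)·log₂(P(2)/Q(2)) = 0.1886·log₂(0.1886/0.2512) = -0.07799
  P(3)·log₂(P(3)/Q(3)) = 0.3371·log₂(0.3371/0.1824) = 0.29869
  P(4)·log₂(P(4)/Q(4)) = 0.0122·log₂(0.0122/0.3521) = -0.05918

D_KL(P||Q) = 0.51227 - 0.07799 + 0.29869 - 0.05918 = 0.67379 ≈ 0.6738 bits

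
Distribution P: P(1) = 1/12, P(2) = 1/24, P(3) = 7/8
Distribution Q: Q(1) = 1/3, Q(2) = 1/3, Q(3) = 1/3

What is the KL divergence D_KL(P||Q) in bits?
0.9266 bits

D_KL(P||Q) = Σ P(x) log₂(P(x)/Q(x))

Computing term by term:
  P(1)·log₂(P(1)/Q(1)) = (1/12)·log₂((1/12)/(1/3)) = -0.16667
  P(2)·log₂(P(2)/Q(2)) = (1/24)·log₂((1/24)/(1/3)) = -0.12500
  P(3)·log₂(P(3)/Q(3)) = (7/8)·log₂((7/8)/(1/3)) = 1.21828

D_KL(P||Q) = -0.16667 - 0.12500 + 1.21828 = 0.92661 ≈ 0.9266 bits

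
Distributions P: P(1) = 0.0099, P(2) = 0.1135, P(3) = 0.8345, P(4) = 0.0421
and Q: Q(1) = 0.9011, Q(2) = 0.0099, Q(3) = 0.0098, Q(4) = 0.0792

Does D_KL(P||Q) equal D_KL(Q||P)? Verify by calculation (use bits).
D_KL(P||Q) = 5.6474 bits, D_KL(Q||P) = 5.8390 bits. No — D_KL(P||Q) ≠ D_KL(Q||P) for this pair.

D_KL(P||Q) = Σ P(x) log₂(P(x)/Q(x))

Computing term by term:
  P(1)·log₂(P(1)/Q(1)) = 0.0099·log₂(0.0099/0.9011) = -0.06443
  P(2)·log₂(P(2)/Q(2)) = 0.1135·log₂(0.1135/0.0099) = 0.39942
  P(3)·log₂(P(3)/Q(3)) = 0.8345·log₂(0.8345/0.0098) = 5.35080
  P(4)·log₂(P(4)/Q(4)) = 0.0421·log₂(0.0421/0.0792) = -0.03838

D_KL(P||Q) = -0.06443 + 0.39942 + 5.35080 - 0.03838 = 5.64741 ≈ 5.6474 bits

D_KL(Q||P) = Σ Q(x) log₂(Q(x)/P(x))

Computing term by term:
  Q(1)·log₂(Q(1)/P(1)) = 0.9011·log₂(0.9011/0.0099) = 5.86446
  Q(2)·log₂(Q(2)/P(2)) = 0.0099·log₂(0.0099/0.1135) = -0.03484
  Q(3)·log₂(Q(3)/P(3)) = 0.0098·log₂(0.0098/0.8345) = -0.06284
  Q(4)·log₂(Q(4)/P(4)) = 0.0792·log₂(0.0792/0.0421) = 0.07221

D_KL(Q||P) = 5.86446 - 0.03484 - 0.06284 + 0.07221 = 5.83899 ≈ 5.8390 bits

These are NOT equal (difference: 0.1916 bits). KL divergence is asymmetric: D_KL(P||Q) ≠ D_KL(Q||P) in general.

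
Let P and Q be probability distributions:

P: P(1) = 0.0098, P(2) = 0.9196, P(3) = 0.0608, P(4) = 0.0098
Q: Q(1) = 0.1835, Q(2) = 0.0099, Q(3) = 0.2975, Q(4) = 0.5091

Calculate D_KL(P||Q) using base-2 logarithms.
5.7753 bits

D_KL(P||Q) = Σ P(x) log₂(P(x)/Q(x))

Computing term by term:
  P(1)·log₂(P(1)/Q(1)) = 0.0098·log₂(0.0098/0.1835) = -0.04142
  P(2)·log₂(P(2)/Q(2)) = 0.9196·log₂(0.9196/0.0099) = 6.01182
  P(3)·log₂(P(3)/Q(3)) = 0.0608·log₂(0.0608/0.2975) = -0.13928
  P(4)·log₂(P(4)/Q(4)) = 0.0098·log₂(0.0098/0.5091) = -0.05585

D_KL(P||Q) = -0.04142 + 6.01182 - 0.13928 - 0.05585 = 5.77527 ≈ 5.7753 bits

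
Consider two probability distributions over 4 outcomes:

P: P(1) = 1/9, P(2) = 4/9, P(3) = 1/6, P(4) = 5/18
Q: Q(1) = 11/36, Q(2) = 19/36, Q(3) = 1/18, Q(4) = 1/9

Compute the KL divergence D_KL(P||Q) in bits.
0.3590 bits

D_KL(P||Q) = Σ P(x) log₂(P(x)/Q(x))

Computing term by term:
  P(1)·log₂(P(1)/Q(1)) = (1/9)·log₂((1/9)/(11/36)) = -0.16216
  P(2)·log₂(P(2)/Q(2)) = (4/9)·log₂((4/9)/(19/36)) = -0.11019
  P(3)·log₂(P(3)/Q(3)) = (1/6)·log₂((1/6)/(1/18)) = 0.26416
  P(4)·log₂(P(4)/Q(4)) = (5/18)·log₂((5/18)/(1/9)) = 0.36720

D_KL(P||Q) = -0.16216 - 0.11019 + 0.26416 + 0.36720 = 0.35901 ≈ 0.3590 bits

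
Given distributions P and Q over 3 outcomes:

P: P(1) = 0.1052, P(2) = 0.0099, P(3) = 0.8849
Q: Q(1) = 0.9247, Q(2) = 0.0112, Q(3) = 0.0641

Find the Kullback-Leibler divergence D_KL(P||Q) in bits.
3.0196 bits

D_KL(P||Q) = Σ P(x) log₂(P(x)/Q(x))

Computing term by term:
  P(1)·log₂(P(1)/Q(1)) = 0.1052·log₂(0.1052/0.9247) = -0.32989
  P(2)·log₂(P(2)/Q(2)) = 0.0099·log₂(0.0099/0.0112) = -0.00176
  P(3)·log₂(P(3)/Q(3)) = 0.8849·log₂(0.8849/0.0641) = 3.35122

D_KL(P||Q) = -0.32989 - 0.00176 + 3.35122 = 3.01957 ≈ 3.0196 bits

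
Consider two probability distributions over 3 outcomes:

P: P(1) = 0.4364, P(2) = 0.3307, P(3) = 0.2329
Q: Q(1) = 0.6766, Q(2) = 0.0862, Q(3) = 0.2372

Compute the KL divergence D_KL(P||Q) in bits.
0.3592 bits

D_KL(P||Q) = Σ P(x) log₂(P(x)/Q(x))

Computing term by term:
  P(1)·log₂(P(1)/Q(1)) = 0.4364·log₂(0.4364/0.6766) = -0.27609
  P(2)·log₂(P(2)/Q(2)) = 0.3307·log₂(0.3307/0.0862) = 0.64148
  P(3)·log₂(P(3)/Q(3)) = 0.2329·log₂(0.2329/0.2372) = -0.00615

D_KL(P||Q) = -0.27609 + 0.64148 - 0.00615 = 0.35924 ≈ 0.3592 bits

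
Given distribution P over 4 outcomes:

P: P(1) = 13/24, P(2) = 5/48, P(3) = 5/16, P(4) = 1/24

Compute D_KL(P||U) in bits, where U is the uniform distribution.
0.4655 bits

U(i) = 1/4 for all i

D_KL(P||U) = Σ P(x) log₂(P(x) / (1/4))
           = Σ P(x) log₂(P(x)) + log₂(4)
           = log₂(4) - H(P)

H(P) = -Σ P(x) log₂(P(x)):
  -P(1)·log₂(P(1)) = -(13/24)·log₂(13/24) = 0.47912
  -P(2)·log₂(P(2)) = -(5/48)·log₂(5/48) = 0.33990
  -P(3)·log₂(P(3)) = -(5/16)·log₂(5/16) = 0.52440
  -P(4)·log₂(P(4)) = -(1/24)·log₂(1/24) = 0.19104
H(P) = 0.47912 + 0.33990 + 0.52440 + 0.19104 = 1.53446 bits

log₂(4) = 2.00000 bits

D_KL(P||U) = 2.00000 - 1.53446 = 0.46554 ≈ 0.4655 bits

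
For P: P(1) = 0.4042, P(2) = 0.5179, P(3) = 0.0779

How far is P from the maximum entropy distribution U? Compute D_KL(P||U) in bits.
0.2783 bits

U(i) = 1/3 for all i

D_KL(P||U) = Σ P(x) log₂(P(x) / (1/3))
           = Σ P(x) log₂(P(x)) + log₂(3)
           = log₂(3) - H(P)

H(P) = -Σ P(x) log₂(P(x)):
  -P(1)·log₂(P(1)) = -(0.4042)·log₂(0.4042) = 0.52823
  -P(2)·log₂(P(2)) = -(0.5179)·log₂(0.5179) = 0.49162
  -P(3)·log₂(P(3)) = -(0.0779)·log₂(0.0779) = 0.28685
H(P) = 0.52823 + 0.49162 + 0.28685 = 1.30670 bits

log₂(3) = 1.58496 bits

D_KL(P||U) = 1.58496 - 1.30670 = 0.27826 ≈ 0.2783 bits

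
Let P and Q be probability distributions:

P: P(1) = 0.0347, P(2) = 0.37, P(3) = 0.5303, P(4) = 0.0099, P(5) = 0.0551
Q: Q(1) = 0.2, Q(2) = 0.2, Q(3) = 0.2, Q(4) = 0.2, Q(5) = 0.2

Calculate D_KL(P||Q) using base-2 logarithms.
0.8413 bits

D_KL(P||Q) = Σ P(x) log₂(P(x)/Q(x))

Computing term by term:
  P(1)·log₂(P(1)/Q(1)) = 0.0347·log₂(0.0347/0.2) = -0.08769
  P(2)·log₂(P(2)/Q(2)) = 0.37·log₂(0.37/0.2) = 0.32838
  P(3)·log₂(P(3)/Q(3)) = 0.5303·log₂(0.5303/0.2) = 0.74603
  P(4)·log₂(P(4)/Q(4)) = 0.0099·log₂(0.0099/0.2) = -0.04293
  P(5)·log₂(P(5)/Q(5)) = 0.0551·log₂(0.0551/0.2) = -0.10248

D_KL(P||Q) = -0.08769 + 0.32838 + 0.74603 - 0.04293 - 0.10248 = 0.84131 ≈ 0.8413 bits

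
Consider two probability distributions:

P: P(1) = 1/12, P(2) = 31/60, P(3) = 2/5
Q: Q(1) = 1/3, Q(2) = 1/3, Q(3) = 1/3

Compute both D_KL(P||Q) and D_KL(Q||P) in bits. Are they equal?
D_KL(P||Q) = 0.2652 bits, D_KL(Q||P) = 0.3682 bits. No, they are not equal.

D_KL(P||Q) = Σ P(x) log₂(P(x)/Q(x))

Computing term by term:
  P(1)·log₂(P(1)/Q(1)) = (1/12)·log₂((1/12)/(1/3)) = -0.16667
  P(2)·log₂(P(2)/Q(2)) = (31/60)·log₂((31/60)/(1/3)) = 0.32667
  P(3)·log₂(P(3)/Q(3)) = (2/5)·log₂((2/5)/(1/3)) = 0.10521

D_KL(P||Q) = -0.16667 + 0.32667 + 0.10521 = 0.26521 ≈ 0.2652 bits

D_KL(Q||P) = Σ Q(x) log₂(Q(x)/P(x))

Computing term by term:
  Q(1)·log₂(Q(1)/P(1)) = (1/3)·log₂((1/3)/(1/12)) = 0.66667
  Q(2)·log₂(Q(2)/P(2)) = (1/3)·log₂((1/3)/(31/60)) = -0.21076
  Q(3)·log₂(Q(3)/P(3)) = (1/3)·log₂((1/3)/(2/5)) = -0.08768

D_KL(Q||P) = 0.66667 - 0.21076 - 0.08768 = 0.36823 ≈ 0.3682 bits

These are NOT equal (difference: 0.1030 bits). KL divergence is asymmetric: D_KL(P||Q) ≠ D_KL(Q||P) in general.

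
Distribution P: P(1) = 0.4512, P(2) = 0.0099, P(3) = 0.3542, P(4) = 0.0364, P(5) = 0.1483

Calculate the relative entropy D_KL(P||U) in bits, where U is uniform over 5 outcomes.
0.6253 bits

U(i) = 1/5 for all i

D_KL(P||U) = Σ P(x) log₂(P(x) / (1/5))
           = Σ P(x) log₂(P(x)) + log₂(5)
           = log₂(5) - H(P)

H(P) = -Σ P(x) log₂(P(x)):
  -P(1)·log₂(P(1)) = -(0.4512)·log₂(0.4512) = 0.51805
  -P(2)·log₂(P(2)) = -(0.0099)·log₂(0.0099) = 0.06592
  -P(3)·log₂(P(3)) = -(0.3542)·log₂(0.3542) = 0.53037
  -P(4)·log₂(P(4)) = -(0.0364)·log₂(0.0364) = 0.17399
  -P(5)·log₂(P(5)) = -(0.1483)·log₂(0.1483) = 0.40833
H(P) = 0.51805 + 0.06592 + 0.53037 + 0.17399 + 0.40833 = 1.69666 bits

log₂(5) = 2.32193 bits

D_KL(P||U) = 2.32193 - 1.69666 = 0.62527 ≈ 0.6253 bits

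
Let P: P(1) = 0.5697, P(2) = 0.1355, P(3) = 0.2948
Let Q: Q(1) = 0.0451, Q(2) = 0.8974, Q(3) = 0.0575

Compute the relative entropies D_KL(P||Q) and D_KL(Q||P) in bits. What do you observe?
D_KL(P||Q) = 2.4101 bits, D_KL(Q||P) = 2.1470 bits. The two directions give different values (D_KL(P||Q) exceeds D_KL(Q||P) by 0.2631 bits): KL divergence is asymmetric.

D_KL(P||Q) = Σ P(x) log₂(P(x)/Q(x))

Computing term by term:
  P(1)·log₂(P(1)/Q(1)) = 0.5697·log₂(0.5697/0.0451) = 2.08453
  P(2)·log₂(P(2)/Q(2)) = 0.1355·log₂(0.1355/0.8974) = -0.36957
  P(3)·log₂(P(3)/Q(3)) = 0.2948·log₂(0.2948/0.0575) = 0.69517

D_KL(P||Q) = 2.08453 - 0.36957 + 0.69517 = 2.41013 ≈ 2.4101 bits

D_KL(Q||P) = Σ Q(x) log₂(Q(x)/P(x))

Computing term by term:
  Q(1)·log₂(Q(1)/P(1)) = 0.0451·log₂(0.0451/0.5697) = -0.16502
  Q(2)·log₂(Q(2)/P(2)) = 0.8974·log₂(0.8974/0.1355) = 2.44762
  Q(3)·log₂(Q(3)/P(3)) = 0.0575·log₂(0.0575/0.2948) = -0.13559

D_KL(Q||P) = -0.16502 + 2.44762 - 0.13559 = 2.14701 ≈ 2.1470 bits

These are NOT equal (difference: 0.2631 bits). KL divergence is asymmetric: D_KL(P||Q) ≠ D_KL(Q||P) in general.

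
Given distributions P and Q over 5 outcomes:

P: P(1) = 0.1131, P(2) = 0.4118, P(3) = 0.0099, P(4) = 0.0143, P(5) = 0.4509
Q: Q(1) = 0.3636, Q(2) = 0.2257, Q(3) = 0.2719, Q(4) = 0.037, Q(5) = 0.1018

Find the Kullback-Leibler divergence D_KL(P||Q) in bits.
1.0679 bits

D_KL(P||Q) = Σ P(x) log₂(P(x)/Q(x))

Computing term by term:
  P(1)·log₂(P(1)/Q(1)) = 0.1131·log₂(0.1131/0.3636) = -0.19055
  P(2)·log₂(P(2)/Q(2)) = 0.4118·log₂(0.4118/0.2257) = 0.35725
  P(3)·log₂(P(3)/Q(3)) = 0.0099·log₂(0.0099/0.2719) = -0.04732
  P(4)·log₂(P(4)/Q(4)) = 0.0143·log₂(0.0143/0.037) = -0.01961
  P(5)·log₂(P(5)/Q(5)) = 0.4509·log₂(0.4509/0.1018) = 0.96811

D_KL(P||Q) = -0.19055 + 0.35725 - 0.04732 - 0.01961 + 0.96811 = 1.06788 ≈ 1.0679 bits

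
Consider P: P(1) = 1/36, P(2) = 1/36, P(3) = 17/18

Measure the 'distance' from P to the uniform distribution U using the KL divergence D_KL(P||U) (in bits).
1.2199 bits

U(i) = 1/3 for all i

D_KL(P||U) = Σ P(x) log₂(P(x) / (1/3))
           = Σ P(x) log₂(P(x)) + log₂(3)
           = log₂(3) - H(P)

H(P) = -Σ P(x) log₂(P(x)):
  -P(1)·log₂(P(1)) = -(1/36)·log₂(1/36) = 0.14361
  -P(2)·log₂(P(2)) = -(1/36)·log₂(1/36) = 0.14361
  -P(3)·log₂(P(3)) = -(17/18)·log₂(17/18) = 0.07788
H(P) = 0.14361 + 0.14361 + 0.07788 = 0.36510 bits

log₂(3) = 1.58496 bits

D_KL(P||U) = 1.58496 - 0.36510 = 1.21986 ≈ 1.2199 bits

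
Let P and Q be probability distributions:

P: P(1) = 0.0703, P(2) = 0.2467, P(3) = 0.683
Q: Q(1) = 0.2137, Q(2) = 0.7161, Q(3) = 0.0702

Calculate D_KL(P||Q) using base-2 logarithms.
1.7498 bits

D_KL(P||Q) = Σ P(x) log₂(P(x)/Q(x))

Computing term by term:
  P(1)·log₂(P(1)/Q(1)) = 0.0703·log₂(0.0703/0.2137) = -0.11276
  P(2)·log₂(P(2)/Q(2)) = 0.2467·log₂(0.2467/0.7161) = -0.37928
  P(3)·log₂(P(3)/Q(3)) = 0.683·log₂(0.683/0.0702) = 2.24184

D_KL(P||Q) = -0.11276 - 0.37928 + 2.24184 = 1.74980 ≈ 1.7498 bits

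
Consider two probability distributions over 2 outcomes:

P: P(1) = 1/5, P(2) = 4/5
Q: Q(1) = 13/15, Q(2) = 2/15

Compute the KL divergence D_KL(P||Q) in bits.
1.6449 bits

D_KL(P||Q) = Σ P(x) log₂(P(x)/Q(x))

Computing term by term:
  P(1)·log₂(P(1)/Q(1)) = (1/5)·log₂((1/5)/(13/15)) = -0.42310
  P(2)·log₂(P(2)/Q(2)) = (4/5)·log₂((4/5)/(2/15)) = 2.06797

D_KL(P||Q) = -0.42310 + 2.06797 = 1.64487 ≈ 1.6449 bits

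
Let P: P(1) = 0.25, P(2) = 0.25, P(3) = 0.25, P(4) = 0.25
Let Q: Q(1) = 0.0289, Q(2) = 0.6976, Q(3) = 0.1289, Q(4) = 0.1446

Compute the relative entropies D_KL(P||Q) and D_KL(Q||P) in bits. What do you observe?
D_KL(P||Q) = 0.8445 bits, D_KL(Q||P) = 0.7054 bits. The two directions give different values (D_KL(P||Q) exceeds D_KL(Q||P) by 0.1391 bits): KL divergence is asymmetric.

D_KL(P||Q) = Σ P(x) log₂(P(x)/Q(x))

Computing term by term:
  P(1)·log₂(P(1)/Q(1)) = 0.25·log₂(0.25/0.0289) = 0.77820
  P(2)·log₂(P(2)/Q(2)) = 0.25·log₂(0.25/0.6976) = -0.37012
  P(3)·log₂(P(3)/Q(3)) = 0.25·log₂(0.25/0.1289) = 0.23892
  P(4)·log₂(P(4)/Q(4)) = 0.25·log₂(0.25/0.1446) = 0.19747

D_KL(P||Q) = 0.77820 - 0.37012 + 0.23892 + 0.19747 = 0.84447 ≈ 0.8445 bits

D_KL(Q||P) = Σ Q(x) log₂(Q(x)/P(x))

Computing term by term:
  Q(1)·log₂(Q(1)/P(1)) = 0.0289·log₂(0.0289/0.25) = -0.08996
  Q(2)·log₂(Q(2)/P(2)) = 0.6976·log₂(0.6976/0.25) = 1.03278
  Q(3)·log₂(Q(3)/P(3)) = 0.1289·log₂(0.1289/0.25) = -0.12319
  Q(4)·log₂(Q(4)/P(4)) = 0.1446·log₂(0.1446/0.25) = -0.11421

D_KL(Q||P) = -0.08996 + 1.03278 - 0.12319 - 0.11421 = 0.70542 ≈ 0.7054 bits

These are NOT equal (difference: 0.1391 bits). KL divergence is asymmetric: D_KL(P||Q) ≠ D_KL(Q||P) in general.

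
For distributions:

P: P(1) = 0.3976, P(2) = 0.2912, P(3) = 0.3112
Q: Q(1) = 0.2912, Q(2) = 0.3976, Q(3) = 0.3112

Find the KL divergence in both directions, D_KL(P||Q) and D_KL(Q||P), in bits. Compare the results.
D_KL(P||Q) = 0.0478 bits, D_KL(Q||P) = 0.0478 bits. The two directions give exactly the same value for this pair.

D_KL(P||Q) = Σ P(x) log₂(P(x)/Q(x))

Computing term by term:
  P(1)·log₂(P(1)/Q(1)) = 0.3976·log₂(0.3976/0.2912) = 0.17864
  P(2)·log₂(P(2)/Q(2)) = 0.2912·log₂(0.2912/0.3976) = -0.13084
  P(3)·log₂(P(3)/Q(3)) = 0.3112·log₂(0.3112/0.3112) = 0.00000

D_KL(P||Q) = 0.17864 - 0.13084 + 0.00000 = 0.04780 ≈ 0.0478 bits

D_KL(Q||P) = Σ Q(x) log₂(Q(x)/P(x))

Computing term by term:
  Q(1)·log₂(Q(1)/P(1)) = 0.2912·log₂(0.2912/0.3976) = -0.13084
  Q(2)·log₂(Q(2)/P(2)) = 0.3976·log₂(0.3976/0.2912) = 0.17864
  Q(3)·log₂(Q(3)/P(3)) = 0.3112·log₂(0.3112/0.3112) = 0.00000

D_KL(Q||P) = -0.13084 + 0.17864 + 0.00000 = 0.04780 ≈ 0.0478 bits

These ARE equal here. Q is P with outcomes relabeled (Q(1) = P(2), Q(2) = P(1)) by a relabeling that is its own inverse, so the two sums contain exactly the same terms in a different order. This is a special case — KL divergence is not symmetric in general: D_KL(P||Q) ≠ D_KL(Q||P) for most P, Q.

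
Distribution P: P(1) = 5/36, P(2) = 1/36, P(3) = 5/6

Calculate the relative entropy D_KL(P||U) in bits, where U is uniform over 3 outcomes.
0.8266 bits

U(i) = 1/3 for all i

D_KL(P||U) = Σ P(x) log₂(P(x) / (1/3))
           = Σ P(x) log₂(P(x)) + log₂(3)
           = log₂(3) - H(P)

H(P) = -Σ P(x) log₂(P(x)):
  -P(1)·log₂(P(1)) = -(5/36)·log₂(5/36) = 0.39556
  -P(2)·log₂(P(2)) = -(1/36)·log₂(1/36) = 0.14361
  -P(3)·log₂(P(3)) = -(5/6)·log₂(5/6) = 0.21920
H(P) = 0.39556 + 0.14361 + 0.21920 = 0.75837 bits

log₂(3) = 1.58496 bits

D_KL(P||U) = 1.58496 - 0.75837 = 0.82659 ≈ 0.8266 bits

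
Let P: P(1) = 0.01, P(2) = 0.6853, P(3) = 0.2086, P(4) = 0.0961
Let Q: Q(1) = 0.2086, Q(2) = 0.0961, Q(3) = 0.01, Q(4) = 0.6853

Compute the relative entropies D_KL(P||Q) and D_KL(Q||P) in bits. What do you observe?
D_KL(P||Q) = 2.5403 bits, D_KL(Q||P) = 2.5403 bits. The two directions give the same value here, because Q is a self-inverse relabeling of P; in general KL divergence is asymmetric.

D_KL(P||Q) = Σ P(x) log₂(P(x)/Q(x))

Computing term by term:
  P(1)·log₂(P(1)/Q(1)) = 0.01·log₂(0.01/0.2086) = -0.04383
  P(2)·log₂(P(2)/Q(2)) = 0.6853·log₂(0.6853/0.0961) = 1.94223
  P(3)·log₂(P(3)/Q(3)) = 0.2086·log₂(0.2086/0.01) = 0.91422
  P(4)·log₂(P(4)/Q(4)) = 0.0961·log₂(0.0961/0.6853) = -0.27236

D_KL(P||Q) = -0.04383 + 1.94223 + 0.91422 - 0.27236 = 2.54026 ≈ 2.5403 bits

D_KL(Q||P) = Σ Q(x) log₂(Q(x)/P(x))

Computing term by term:
  Q(1)·log₂(Q(1)/P(1)) = 0.2086·log₂(0.2086/0.01) = 0.91422
  Q(2)·log₂(Q(2)/P(2)) = 0.0961·log₂(0.0961/0.6853) = -0.27236
  Q(3)·log₂(Q(3)/P(3)) = 0.01·log₂(0.01/0.2086) = -0.04383
  Q(4)·log₂(Q(4)/P(4)) = 0.6853·log₂(0.6853/0.0961) = 1.94223

D_KL(Q||P) = 0.91422 - 0.27236 - 0.04383 + 1.94223 = 2.54026 ≈ 2.5403 bits

These ARE equal here. Q is P with outcomes relabeled (Q(1) = P(3), Q(2) = P(4), Q(3) = P(1), Q(4) = P(2)) by a relabeling that is its own inverse, so the two sums contain exactly the same terms in a different order. This is a special case — KL divergence is not symmetric in general: D_KL(P||Q) ≠ D_KL(Q||P) for most P, Q.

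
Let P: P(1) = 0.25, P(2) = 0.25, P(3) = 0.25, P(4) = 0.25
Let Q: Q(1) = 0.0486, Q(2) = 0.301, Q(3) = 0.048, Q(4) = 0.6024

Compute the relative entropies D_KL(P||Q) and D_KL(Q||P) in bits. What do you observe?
D_KL(P||Q) = 0.8018 bits, D_KL(Q||P) = 0.6158 bits. The two directions give different values (D_KL(P||Q) exceeds D_KL(Q||P) by 0.1860 bits): KL divergence is asymmetric.

D_KL(P||Q) = Σ P(x) log₂(P(x)/Q(x))

Computing term by term:
  P(1)·log₂(P(1)/Q(1)) = 0.25·log₂(0.25/0.0486) = 0.59072
  P(2)·log₂(P(2)/Q(2)) = 0.25·log₂(0.25/0.301) = -0.06696
  P(3)·log₂(P(3)/Q(3)) = 0.25·log₂(0.25/0.048) = 0.59521
  P(4)·log₂(P(4)/Q(4)) = 0.25·log₂(0.25/0.6024) = -0.31720

D_KL(P||Q) = 0.59072 - 0.06696 + 0.59521 - 0.31720 = 0.80177 ≈ 0.8018 bits

D_KL(Q||P) = Σ Q(x) log₂(Q(x)/P(x))

Computing term by term:
  Q(1)·log₂(Q(1)/P(1)) = 0.0486·log₂(0.0486/0.25) = -0.11484
  Q(2)·log₂(Q(2)/P(2)) = 0.301·log₂(0.301/0.25) = 0.08062
  Q(3)·log₂(Q(3)/P(3)) = 0.048·log₂(0.048/0.25) = -0.11428
  Q(4)·log₂(Q(4)/P(4)) = 0.6024·log₂(0.6024/0.25) = 0.76432

D_KL(Q||P) = -0.11484 + 0.08062 - 0.11428 + 0.76432 = 0.61582 ≈ 0.6158 bits

These are NOT equal (difference: 0.1860 bits). KL divergence is asymmetric: D_KL(P||Q) ≠ D_KL(Q||P) in general.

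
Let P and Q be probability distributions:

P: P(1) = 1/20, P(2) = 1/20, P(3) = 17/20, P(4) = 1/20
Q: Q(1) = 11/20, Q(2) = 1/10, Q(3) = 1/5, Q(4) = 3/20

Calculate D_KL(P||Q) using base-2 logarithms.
1.4721 bits

D_KL(P||Q) = Σ P(x) log₂(P(x)/Q(x))

Computing term by term:
  P(1)·log₂(P(1)/Q(1)) = (1/20)·log₂((1/20)/(11/20)) = -0.17297
  P(2)·log₂(P(2)/Q(2)) = (1/20)·log₂((1/20)/(1/10)) = -0.05000
  P(3)·log₂(P(3)/Q(3)) = (17/20)·log₂((17/20)/(1/5)) = 1.77434
  P(4)·log₂(P(4)/Q(4)) = (1/20)·log₂((1/20)/(3/20)) = -0.07925

D_KL(P||Q) = -0.17297 - 0.05000 + 1.77434 - 0.07925 = 1.47212 ≈ 1.4721 bits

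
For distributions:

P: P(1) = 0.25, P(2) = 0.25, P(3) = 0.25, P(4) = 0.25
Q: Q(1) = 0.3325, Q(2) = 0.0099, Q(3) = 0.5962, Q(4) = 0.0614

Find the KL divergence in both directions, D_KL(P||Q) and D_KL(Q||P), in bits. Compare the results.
D_KL(P||Q) = 1.2547 bits, D_KL(Q||P) = 0.7139 bits. D_KL(P||Q) is larger than D_KL(Q||P) by 0.5408 bits; the two directions differ.

D_KL(P||Q) = Σ P(x) log₂(P(x)/Q(x))

Computing term by term:
  P(1)·log₂(P(1)/Q(1)) = 0.25·log₂(0.25/0.3325) = -0.10286
  P(2)·log₂(P(2)/Q(2)) = 0.25·log₂(0.25/0.0099) = 1.16459
  P(3)·log₂(P(3)/Q(3)) = 0.25·log₂(0.25/0.5962) = -0.31347
  P(4)·log₂(P(4)/Q(4)) = 0.25·log₂(0.25/0.0614) = 0.50640

D_KL(P||Q) = -0.10286 + 1.16459 - 0.31347 + 0.50640 = 1.25466 ≈ 1.2547 bits

D_KL(Q||P) = Σ Q(x) log₂(Q(x)/P(x))

Computing term by term:
  Q(1)·log₂(Q(1)/P(1)) = 0.3325·log₂(0.3325/0.25) = 0.13680
  Q(2)·log₂(Q(2)/P(2)) = 0.0099·log₂(0.0099/0.25) = -0.04612
  Q(3)·log₂(Q(3)/P(3)) = 0.5962·log₂(0.5962/0.25) = 0.74756
  Q(4)·log₂(Q(4)/P(4)) = 0.0614·log₂(0.0614/0.25) = -0.12437

D_KL(Q||P) = 0.13680 - 0.04612 + 0.74756 - 0.12437 = 0.71387 ≈ 0.7139 bits

These are NOT equal (difference: 0.5408 bits). KL divergence is asymmetric: D_KL(P||Q) ≠ D_KL(Q||P) in general.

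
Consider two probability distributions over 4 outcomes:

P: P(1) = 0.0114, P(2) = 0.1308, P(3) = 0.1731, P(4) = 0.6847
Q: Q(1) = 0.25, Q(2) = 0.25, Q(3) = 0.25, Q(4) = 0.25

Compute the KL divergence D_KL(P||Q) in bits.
0.7304 bits

D_KL(P||Q) = Σ P(x) log₂(P(x)/Q(x))

Computing term by term:
  P(1)·log₂(P(1)/Q(1)) = 0.0114·log₂(0.0114/0.25) = -0.05078
  P(2)·log₂(P(2)/Q(2)) = 0.1308·log₂(0.1308/0.25) = -0.12224
  P(3)·log₂(P(3)/Q(3)) = 0.1731·log₂(0.1731/0.25) = -0.09180
  P(4)·log₂(P(4)/Q(4)) = 0.6847·log₂(0.6847/0.25) = 0.99524

D_KL(P||Q) = -0.05078 - 0.12224 - 0.09180 + 0.99524 = 0.73042 ≈ 0.7304 bits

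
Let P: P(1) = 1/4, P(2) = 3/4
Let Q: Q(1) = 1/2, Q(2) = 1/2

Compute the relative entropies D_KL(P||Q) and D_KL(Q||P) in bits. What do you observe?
D_KL(P||Q) = 0.1887 bits, D_KL(Q||P) = 0.2075 bits. The two directions give different values (D_KL(Q||P) exceeds D_KL(P||Q) by 0.0188 bits): KL divergence is asymmetric.

D_KL(P||Q) = Σ P(x) log₂(P(x)/Q(x))

Computing term by term:
  P(1)·log₂(P(1)/Q(1)) = (1/4)·log₂((1/4)/(1/2)) = -0.25000
  P(2)·log₂(P(2)/Q(2)) = (3/4)·log₂((3/4)/(1/2)) = 0.43872

D_KL(P||Q) = -0.25000 + 0.43872 = 0.18872 ≈ 0.1887 bits

D_KL(Q||P) = Σ Q(x) log₂(Q(x)/P(x))

Computing term by term:
  Q(1)·log₂(Q(1)/P(1)) = (1/2)·log₂((1/2)/(1/4)) = 0.50000
  Q(2)·log₂(Q(2)/P(2)) = (1/2)·log₂((1/2)/(3/4)) = -0.29248

D_KL(Q||P) = 0.50000 - 0.29248 = 0.20752 ≈ 0.2075 bits

These are NOT equal (difference: 0.0188 bits). KL divergence is asymmetric: D_KL(P||Q) ≠ D_KL(Q||P) in general.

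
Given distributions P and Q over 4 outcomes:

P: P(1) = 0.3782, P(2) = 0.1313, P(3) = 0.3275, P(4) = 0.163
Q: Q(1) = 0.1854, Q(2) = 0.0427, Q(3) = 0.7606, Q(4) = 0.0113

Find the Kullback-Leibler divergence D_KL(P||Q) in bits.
0.8313 bits

D_KL(P||Q) = Σ P(x) log₂(P(x)/Q(x))

Computing term by term:
  P(1)·log₂(P(1)/Q(1)) = 0.3782·log₂(0.3782/0.1854) = 0.38898
  P(2)·log₂(P(2)/Q(2)) = 0.1313·log₂(0.1313/0.0427) = 0.21278
  P(3)·log₂(P(3)/Q(3)) = 0.3275·log₂(0.3275/0.7606) = -0.39812
  P(4)·log₂(P(4)/Q(4)) = 0.163·log₂(0.163/0.0113) = 0.62763

D_KL(P||Q) = 0.38898 + 0.21278 - 0.39812 + 0.62763 = 0.83127 ≈ 0.8313 bits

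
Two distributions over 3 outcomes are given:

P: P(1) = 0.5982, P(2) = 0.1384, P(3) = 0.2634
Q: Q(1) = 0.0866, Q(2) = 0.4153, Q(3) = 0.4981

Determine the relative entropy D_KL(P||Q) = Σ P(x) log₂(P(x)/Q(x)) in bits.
1.2064 bits

D_KL(P||Q) = Σ P(x) log₂(P(x)/Q(x))

Computing term by term:
  P(1)·log₂(P(1)/Q(1)) = 0.5982·log₂(0.5982/0.0866) = 1.66789
  P(2)·log₂(P(2)/Q(2)) = 0.1384·log₂(0.1384/0.4153) = -0.21941
  P(3)·log₂(P(3)/Q(3)) = 0.2634·log₂(0.2634/0.4981) = -0.24211

D_KL(P||Q) = 1.66789 - 0.21941 - 0.24211 = 1.20637 ≈ 1.2064 bits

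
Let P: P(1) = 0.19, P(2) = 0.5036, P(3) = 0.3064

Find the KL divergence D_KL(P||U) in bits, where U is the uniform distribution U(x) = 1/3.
0.1085 bits

U(i) = 1/3 for all i

D_KL(P||U) = Σ P(x) log₂(P(x) / (1/3))
           = Σ P(x) log₂(P(x)) + log₂(3)
           = log₂(3) - H(P)

H(P) = -Σ P(x) log₂(P(x)):
  -P(1)·log₂(P(1)) = -(0.19)·log₂(0.19) = 0.45523
  -P(2)·log₂(P(2)) = -(0.5036)·log₂(0.5036) = 0.49839
  -P(3)·log₂(P(3)) = -(0.3064)·log₂(0.3064) = 0.52288
H(P) = 0.45523 + 0.49839 + 0.52288 = 1.47650 bits

log₂(3) = 1.58496 bits

D_KL(P||U) = 1.58496 - 1.47650 = 0.10846 ≈ 0.1085 bits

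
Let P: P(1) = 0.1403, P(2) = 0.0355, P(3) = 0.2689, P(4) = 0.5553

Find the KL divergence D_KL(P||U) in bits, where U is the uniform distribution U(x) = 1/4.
0.4507 bits

U(i) = 1/4 for all i

D_KL(P||U) = Σ P(x) log₂(P(x) / (1/4))
           = Σ P(x) log₂(P(x)) + log₂(4)
           = log₂(4) - H(P)

H(P) = -Σ P(x) log₂(P(x)):
  -P(1)·log₂(P(1)) = -(0.1403)·log₂(0.1403) = 0.39753
  -P(2)·log₂(P(2)) = -(0.0355)·log₂(0.0355) = 0.17097
  -P(3)·log₂(P(3)) = -(0.2689)·log₂(0.2689) = 0.50953
  -P(4)·log₂(P(4)) = -(0.5553)·log₂(0.5553) = 0.47126
H(P) = 0.39753 + 0.17097 + 0.50953 + 0.47126 = 1.54929 bits

log₂(4) = 2.00000 bits

D_KL(P||U) = 2.00000 - 1.54929 = 0.45071 ≈ 0.4507 bits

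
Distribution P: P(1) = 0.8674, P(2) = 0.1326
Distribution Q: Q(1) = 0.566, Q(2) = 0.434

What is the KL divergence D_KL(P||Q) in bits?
0.3074 bits

D_KL(P||Q) = Σ P(x) log₂(P(x)/Q(x))

Computing term by term:
  P(1)·log₂(P(1)/Q(1)) = 0.8674·log₂(0.8674/0.566) = 0.53423
  P(2)·log₂(P(2)/Q(2)) = 0.1326·log₂(0.1326/0.434) = -0.22683

D_KL(P||Q) = 0.53423 - 0.22683 = 0.30740 ≈ 0.3074 bits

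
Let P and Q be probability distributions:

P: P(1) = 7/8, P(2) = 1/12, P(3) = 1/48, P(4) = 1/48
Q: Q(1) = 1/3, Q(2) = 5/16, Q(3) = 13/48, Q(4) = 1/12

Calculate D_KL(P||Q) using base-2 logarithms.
0.9406 bits

D_KL(P||Q) = Σ P(x) log₂(P(x)/Q(x))

Computing term by term:
  P(1)·log₂(P(1)/Q(1)) = (7/8)·log₂((7/8)/(1/3)) = 1.21828
  P(2)·log₂(P(2)/Q(2)) = (1/12)·log₂((1/12)/(5/16)) = -0.15891
  P(3)·log₂(P(3)/Q(3)) = (1/48)·log₂((1/48)/(13/48)) = -0.07709
  P(4)·log₂(P(4)/Q(4)) = (1/48)·log₂((1/48)/(1/12)) = -0.04167

D_KL(P||Q) = 1.21828 - 0.15891 - 0.07709 - 0.04167 = 0.94061 ≈ 0.9406 bits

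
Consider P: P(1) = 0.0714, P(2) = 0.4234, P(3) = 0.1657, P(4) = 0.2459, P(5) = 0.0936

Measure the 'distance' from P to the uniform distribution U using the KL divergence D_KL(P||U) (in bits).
0.2778 bits

U(i) = 1/5 for all i

D_KL(P||U) = Σ P(x) log₂(P(x) / (1/5))
           = Σ P(x) log₂(P(x)) + log₂(5)
           = log₂(5) - H(P)

H(P) = -Σ P(x) log₂(P(x)):
  -P(1)·log₂(P(1)) = -(0.0714)·log₂(0.0714) = 0.27189
  -P(2)·log₂(P(2)) = -(0.4234)·log₂(0.4234) = 0.52498
  -P(3)·log₂(P(3)) = -(0.1657)·log₂(0.1657) = 0.42972
  -P(4)·log₂(P(4)) = -(0.2459)·log₂(0.2459) = 0.49767
  -P(5)·log₂(P(5)) = -(0.0936)·log₂(0.0936) = 0.31986
H(P) = 0.27189 + 0.52498 + 0.42972 + 0.49767 + 0.31986 = 2.04412 bits

log₂(5) = 2.32193 bits

D_KL(P||U) = 2.32193 - 2.04412 = 0.27781 ≈ 0.2778 bits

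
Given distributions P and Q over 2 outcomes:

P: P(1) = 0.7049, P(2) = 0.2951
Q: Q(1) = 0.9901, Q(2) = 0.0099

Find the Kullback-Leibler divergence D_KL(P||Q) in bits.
1.0998 bits

D_KL(P||Q) = Σ P(x) log₂(P(x)/Q(x))

Computing term by term:
  P(1)·log₂(P(1)/Q(1)) = 0.7049·log₂(0.7049/0.9901) = -0.34551
  P(2)·log₂(P(2)/Q(2)) = 0.2951·log₂(0.2951/0.0099) = 1.44529

D_KL(P||Q) = -0.34551 + 1.44529 = 1.09978 ≈ 1.0998 bits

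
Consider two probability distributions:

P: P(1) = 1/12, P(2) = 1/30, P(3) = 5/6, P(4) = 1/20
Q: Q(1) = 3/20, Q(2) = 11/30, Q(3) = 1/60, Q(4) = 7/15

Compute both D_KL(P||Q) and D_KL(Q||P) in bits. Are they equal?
D_KL(P||Q) = 4.3561 bits, D_KL(Q||P) = 2.8054 bits. No, they are not equal.

D_KL(P||Q) = Σ P(x) log₂(P(x)/Q(x))

Computing term by term:
  P(1)·log₂(P(1)/Q(1)) = (1/12)·log₂((1/12)/(3/20)) = -0.07067
  P(2)·log₂(P(2)/Q(2)) = (1/30)·log₂((1/30)/(11/30)) = -0.11531
  P(3)·log₂(P(3)/Q(3)) = (5/6)·log₂((5/6)/(1/60)) = 4.70321
  P(4)·log₂(P(4)/Q(4)) = (1/20)·log₂((1/20)/(7/15)) = -0.16112

D_KL(P||Q) = -0.07067 - 0.11531 + 4.70321 - 0.16112 = 4.35611 ≈ 4.3561 bits

D_KL(Q||P) = Σ Q(x) log₂(Q(x)/P(x))

Computing term by term:
  Q(1)·log₂(Q(1)/P(1)) = (3/20)·log₂((3/20)/(1/12)) = 0.12720
  Q(2)·log₂(Q(2)/P(2)) = (11/30)·log₂((11/30)/(1/30)) = 1.26846
  Q(3)·log₂(Q(3)/P(3)) = (1/60)·log₂((1/60)/(5/6)) = -0.09406
  Q(4)·log₂(Q(4)/P(4)) = (7/15)·log₂((7/15)/(1/20)) = 1.50378

D_KL(Q||P) = 0.12720 + 1.26846 - 0.09406 + 1.50378 = 2.80538 ≈ 2.8054 bits

These are NOT equal (difference: 1.5507 bits). KL divergence is asymmetric: D_KL(P||Q) ≠ D_KL(Q||P) in general.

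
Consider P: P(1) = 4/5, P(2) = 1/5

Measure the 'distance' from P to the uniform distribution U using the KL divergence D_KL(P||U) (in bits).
0.2781 bits

U(i) = 1/2 for all i

D_KL(P||U) = Σ P(x) log₂(P(x) / (1/2))
           = Σ P(x) log₂(P(x)) + log₂(2)
           = log₂(2) - H(P)

H(P) = -Σ P(x) log₂(P(x)):
  -P(1)·log₂(P(1)) = -(4/5)·log₂(4/5) = 0.25754
  -P(2)·log₂(P(2)) = -(1/5)·log₂(1/5) = 0.46439
H(P) = 0.25754 + 0.46439 = 0.72193 bits

log₂(2) = 1.00000 bits

D_KL(P||U) = 1.00000 - 0.72193 = 0.27807 ≈ 0.2781 bits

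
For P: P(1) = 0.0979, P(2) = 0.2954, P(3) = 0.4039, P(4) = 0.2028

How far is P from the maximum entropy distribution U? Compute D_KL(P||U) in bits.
0.1570 bits

U(i) = 1/4 for all i

D_KL(P||U) = Σ P(x) log₂(P(x) / (1/4))
           = Σ P(x) log₂(P(x)) + log₂(4)
           = log₂(4) - H(P)

H(P) = -Σ P(x) log₂(P(x)):
  -P(1)·log₂(P(1)) = -(0.0979)·log₂(0.0979) = 0.32821
  -P(2)·log₂(P(2)) = -(0.2954)·log₂(0.2954) = 0.51968
  -P(3)·log₂(P(3)) = -(0.4039)·log₂(0.4039) = 0.52827
  -P(4)·log₂(P(4)) = -(0.2028)·log₂(0.2028) = 0.46682
H(P) = 0.32821 + 0.51968 + 0.52827 + 0.46682 = 1.84298 bits

log₂(4) = 2.00000 bits

D_KL(P||U) = 2.00000 - 1.84298 = 0.15702 ≈ 0.1570 bits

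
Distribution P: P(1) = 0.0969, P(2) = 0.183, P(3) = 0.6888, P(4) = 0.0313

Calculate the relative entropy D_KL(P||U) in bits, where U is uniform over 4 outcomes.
0.6984 bits

U(i) = 1/4 for all i

D_KL(P||U) = Σ P(x) log₂(P(x) / (1/4))
           = Σ P(x) log₂(P(x)) + log₂(4)
           = log₂(4) - H(P)

H(P) = -Σ P(x) log₂(P(x)):
  -P(1)·log₂(P(1)) = -(0.0969)·log₂(0.0969) = 0.32630
  -P(2)·log₂(P(2)) = -(0.183)·log₂(0.183) = 0.44837
  -P(3)·log₂(P(3)) = -(0.6888)·log₂(0.6888) = 0.37047
  -P(4)·log₂(P(4)) = -(0.0313)·log₂(0.0313) = 0.15643
H(P) = 0.32630 + 0.44837 + 0.37047 + 0.15643 = 1.30157 bits

log₂(4) = 2.00000 bits

D_KL(P||U) = 2.00000 - 1.30157 = 0.69843 ≈ 0.6984 bits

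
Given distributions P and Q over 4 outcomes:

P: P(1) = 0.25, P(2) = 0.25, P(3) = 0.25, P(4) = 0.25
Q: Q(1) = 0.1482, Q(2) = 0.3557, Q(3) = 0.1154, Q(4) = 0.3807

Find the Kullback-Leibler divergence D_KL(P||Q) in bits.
0.1886 bits

D_KL(P||Q) = Σ P(x) log₂(P(x)/Q(x))

Computing term by term:
  P(1)·log₂(P(1)/Q(1)) = 0.25·log₂(0.25/0.1482) = 0.18860
  P(2)·log₂(P(2)/Q(2)) = 0.25·log₂(0.25/0.3557) = -0.12718
  P(3)·log₂(P(3)/Q(3)) = 0.25·log₂(0.25/0.1154) = 0.27882
  P(4)·log₂(P(4)/Q(4)) = 0.25·log₂(0.25/0.3807) = -0.15168

D_KL(P||Q) = 0.18860 - 0.12718 + 0.27882 - 0.15168 = 0.18856 ≈ 0.1886 bits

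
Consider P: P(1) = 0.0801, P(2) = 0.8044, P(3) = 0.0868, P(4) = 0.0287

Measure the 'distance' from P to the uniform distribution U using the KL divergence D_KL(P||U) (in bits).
1.0026 bits

U(i) = 1/4 for all i

D_KL(P||U) = Σ P(x) log₂(P(x) / (1/4))
           = Σ P(x) log₂(P(x)) + log₂(4)
           = log₂(4) - H(P)

H(P) = -Σ P(x) log₂(P(x)):
  -P(1)·log₂(P(1)) = -(0.0801)·log₂(0.0801) = 0.29173
  -P(2)·log₂(P(2)) = -(0.8044)·log₂(0.8044) = 0.25259
  -P(3)·log₂(P(3)) = -(0.0868)·log₂(0.0868) = 0.30607
  -P(4)·log₂(P(4)) = -(0.0287)·log₂(0.0287) = 0.14702
H(P) = 0.29173 + 0.25259 + 0.30607 + 0.14702 = 0.99741 bits

log₂(4) = 2.00000 bits

D_KL(P||U) = 2.00000 - 0.99741 = 1.00259 ≈ 1.0026 bits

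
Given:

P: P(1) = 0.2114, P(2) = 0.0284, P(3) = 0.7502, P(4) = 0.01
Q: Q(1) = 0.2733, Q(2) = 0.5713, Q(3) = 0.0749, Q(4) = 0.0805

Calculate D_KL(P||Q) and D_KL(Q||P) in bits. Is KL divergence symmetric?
D_KL(P||Q) = 2.2624 bits, D_KL(Q||P) = 2.5684 bits. No, KL divergence is not symmetric.

D_KL(P||Q) = Σ P(x) log₂(P(x)/Q(x))

Computing term by term:
  P(1)·log₂(P(1)/Q(1)) = 0.2114·log₂(0.2114/0.2733) = -0.07833
  P(2)·log₂(P(2)/Q(2)) = 0.0284·log₂(0.0284/0.5713) = -0.12298
  P(3)·log₂(P(3)/Q(3)) = 0.7502·log₂(0.7502/0.0749) = 2.49384
  P(4)·log₂(P(4)/Q(4)) = 0.01·log₂(0.01/0.0805) = -0.03009

D_KL(P||Q) = -0.07833 - 0.12298 + 2.49384 - 0.03009 = 2.26244 ≈ 2.2624 bits

D_KL(Q||P) = Σ Q(x) log₂(Q(x)/P(x))

Computing term by term:
  Q(1)·log₂(Q(1)/P(1)) = 0.2733·log₂(0.2733/0.2114) = 0.10126
  Q(2)·log₂(Q(2)/P(2)) = 0.5713·log₂(0.5713/0.0284) = 2.47389
  Q(3)·log₂(Q(3)/P(3)) = 0.0749·log₂(0.0749/0.7502) = -0.24899
  Q(4)·log₂(Q(4)/P(4)) = 0.0805·log₂(0.0805/0.01) = 0.24222

D_KL(Q||P) = 0.10126 + 2.47389 - 0.24899 + 0.24222 = 2.56838 ≈ 2.5684 bits

These are NOT equal (difference: 0.3060 bits). KL divergence is asymmetric: D_KL(P||Q) ≠ D_KL(Q||P) in general.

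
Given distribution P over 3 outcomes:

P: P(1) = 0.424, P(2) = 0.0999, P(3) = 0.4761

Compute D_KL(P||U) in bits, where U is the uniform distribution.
0.2184 bits

U(i) = 1/3 for all i

D_KL(P||U) = Σ P(x) log₂(P(x) / (1/3))
           = Σ P(x) log₂(P(x)) + log₂(3)
           = log₂(3) - H(P)

H(P) = -Σ P(x) log₂(P(x)):
  -P(1)·log₂(P(1)) = -(0.424)·log₂(0.424) = 0.52485
  -P(2)·log₂(P(2)) = -(0.0999)·log₂(0.0999) = 0.33200
  -P(3)·log₂(P(3)) = -(0.4761)·log₂(0.4761) = 0.50974
H(P) = 0.52485 + 0.33200 + 0.50974 = 1.36659 bits

log₂(3) = 1.58496 bits

D_KL(P||U) = 1.58496 - 1.36659 = 0.21837 ≈ 0.2184 bits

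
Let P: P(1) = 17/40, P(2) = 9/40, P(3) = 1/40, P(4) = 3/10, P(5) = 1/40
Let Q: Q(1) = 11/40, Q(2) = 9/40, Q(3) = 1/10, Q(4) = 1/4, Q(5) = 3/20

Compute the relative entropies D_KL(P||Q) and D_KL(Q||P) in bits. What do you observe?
D_KL(P||Q) = 0.2312 bits, D_KL(Q||P) = 0.3493 bits. The two directions give different values (D_KL(Q||P) exceeds D_KL(P||Q) by 0.1181 bits): KL divergence is asymmetric.

D_KL(P||Q) = Σ P(x) log₂(P(x)/Q(x))

Computing term by term:
  P(1)·log₂(P(1)/Q(1)) = (17/40)·log₂((17/40)/(11/40)) = 0.26691
  P(2)·log₂(P(2)/Q(2)) = (9/40)·log₂((9/40)/(9/40)) = 0.00000
  P(3)·log₂(P(3)/Q(3)) = (1/40)·log₂((1/40)/(1/10)) = -0.05000
  P(4)·log₂(P(4)/Q(4)) = (3/10)·log₂((3/10)/(1/4)) = 0.07891
  P(5)·log₂(P(5)/Q(5)) = (1/40)·log₂((1/40)/(3/20)) = -0.06462

D_KL(P||Q) = 0.26691 + 0.00000 - 0.05000 + 0.07891 - 0.06462 = 0.23120 ≈ 0.2312 bits

D_KL(Q||P) = Σ Q(x) log₂(Q(x)/P(x))

Computing term by term:
  Q(1)·log₂(Q(1)/P(1)) = (11/40)·log₂((11/40)/(17/40)) = -0.17271
  Q(2)·log₂(Q(2)/P(2)) = (9/40)·log₂((9/40)/(9/40)) = 0.00000
  Q(3)·log₂(Q(3)/P(3)) = (1/10)·log₂((1/10)/(1/40)) = 0.20000
  Q(4)·log₂(Q(4)/P(4)) = (1/4)·log₂((1/4)/(3/10)) = -0.06576
  Q(5)·log₂(Q(5)/P(5)) = (3/20)·log₂((3/20)/(1/40)) = 0.38774

D_KL(Q||P) = -0.17271 + 0.00000 + 0.20000 - 0.06576 + 0.38774 = 0.34927 ≈ 0.3493 bits

These are NOT equal (difference: 0.1181 bits). KL divergence is asymmetric: D_KL(P||Q) ≠ D_KL(Q||P) in general.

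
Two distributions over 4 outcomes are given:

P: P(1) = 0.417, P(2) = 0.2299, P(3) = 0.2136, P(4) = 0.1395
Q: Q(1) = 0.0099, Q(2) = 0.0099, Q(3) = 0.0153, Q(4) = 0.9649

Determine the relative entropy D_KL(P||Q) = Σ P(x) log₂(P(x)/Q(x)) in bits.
3.7167 bits

D_KL(P||Q) = Σ P(x) log₂(P(x)/Q(x))

Computing term by term:
  P(1)·log₂(P(1)/Q(1)) = 0.417·log₂(0.417/0.0099) = 2.25033
  P(2)·log₂(P(2)/Q(2)) = 0.2299·log₂(0.2299/0.0099) = 1.04316
  P(3)·log₂(P(3)/Q(3)) = 0.2136·log₂(0.2136/0.0153) = 0.81239
  P(4)·log₂(P(4)/Q(4)) = 0.1395·log₂(0.1395/0.9649) = -0.38922

D_KL(P||Q) = 2.25033 + 1.04316 + 0.81239 - 0.38922 = 3.71666 ≈ 3.7167 bits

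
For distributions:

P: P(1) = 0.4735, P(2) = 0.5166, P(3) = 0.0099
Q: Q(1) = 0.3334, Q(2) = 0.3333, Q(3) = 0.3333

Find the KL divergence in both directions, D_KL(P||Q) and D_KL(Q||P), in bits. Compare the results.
D_KL(P||Q) = 0.5160 bits, D_KL(Q||P) = 1.3115 bits. D_KL(Q||P) is larger than D_KL(P||Q) by 0.7955 bits; the two directions differ.

D_KL(P||Q) = Σ P(x) log₂(P(x)/Q(x))

Computing term by term:
  P(1)·log₂(P(1)/Q(1)) = 0.4735·log₂(0.4735/0.3334) = 0.23964
  P(2)·log₂(P(2)/Q(2)) = 0.5166·log₂(0.5166/0.3333) = 0.32661
  P(3)·log₂(P(3)/Q(3)) = 0.0099·log₂(0.0099/0.3333) = -0.05023

D_KL(P||Q) = 0.23964 + 0.32661 - 0.05023 = 0.51602 ≈ 0.5160 bits

D_KL(Q||P) = Σ Q(x) log₂(Q(x)/P(x))

Computing term by term:
  Q(1)·log₂(Q(1)/P(1)) = 0.3334·log₂(0.3334/0.4735) = -0.16874
  Q(2)·log₂(Q(2)/P(2)) = 0.3333·log₂(0.3333/0.5166) = -0.21072
  Q(3)·log₂(Q(3)/P(3)) = 0.3333·log₂(0.3333/0.0099) = 1.69091

D_KL(Q||P) = -0.16874 - 0.21072 + 1.69091 = 1.31145 ≈ 1.3115 bits

These are NOT equal (difference: 0.7955 bits). KL divergence is asymmetric: D_KL(P||Q) ≠ D_KL(Q||P) in general.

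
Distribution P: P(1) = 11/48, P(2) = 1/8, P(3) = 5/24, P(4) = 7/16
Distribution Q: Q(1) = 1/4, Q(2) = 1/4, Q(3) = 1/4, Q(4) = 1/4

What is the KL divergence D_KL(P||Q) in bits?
0.1447 bits

D_KL(P||Q) = Σ P(x) log₂(P(x)/Q(x))

Computing term by term:
  P(1)·log₂(P(1)/Q(1)) = (11/48)·log₂((11/48)/(1/4)) = -0.02877
  P(2)·log₂(P(2)/Q(2)) = (1/8)·log₂((1/8)/(1/4)) = -0.12500
  P(3)·log₂(P(3)/Q(3)) = (5/24)·log₂((5/24)/(1/4)) = -0.05480
  P(4)·log₂(P(4)/Q(4)) = (7/16)·log₂((7/16)/(1/4)) = 0.35322

D_KL(P||Q) = -0.02877 - 0.12500 - 0.05480 + 0.35322 = 0.14465 ≈ 0.1447 bits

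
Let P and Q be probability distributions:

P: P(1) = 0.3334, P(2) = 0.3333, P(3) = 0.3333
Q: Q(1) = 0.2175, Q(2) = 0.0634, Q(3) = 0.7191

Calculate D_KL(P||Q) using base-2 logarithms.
0.6337 bits

D_KL(P||Q) = Σ P(x) log₂(P(x)/Q(x))

Computing term by term:
  P(1)·log₂(P(1)/Q(1)) = 0.3334·log₂(0.3334/0.2175) = 0.20545
  P(2)·log₂(P(2)/Q(2)) = 0.3333·log₂(0.3333/0.0634) = 0.79801
  P(3)·log₂(P(3)/Q(3)) = 0.3333·log₂(0.3333/0.7191) = -0.36975

D_KL(P||Q) = 0.20545 + 0.79801 - 0.36975 = 0.63371 ≈ 0.6337 bits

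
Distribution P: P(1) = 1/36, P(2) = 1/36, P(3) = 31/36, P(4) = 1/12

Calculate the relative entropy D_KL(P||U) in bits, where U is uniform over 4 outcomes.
1.2283 bits

U(i) = 1/4 for all i

D_KL(P||U) = Σ P(x) log₂(P(x) / (1/4))
           = Σ P(x) log₂(P(x)) + log₂(4)
           = log₂(4) - H(P)

H(P) = -Σ P(x) log₂(P(x)):
  -P(1)·log₂(P(1)) = -(1/36)·log₂(1/36) = 0.14361
  -P(2)·log₂(P(2)) = -(1/36)·log₂(1/36) = 0.14361
  -P(3)·log₂(P(3)) = -(31/36)·log₂(31/36) = 0.18577
  -P(4)·log₂(P(4)) = -(1/12)·log₂(1/12) = 0.29875
H(P) = 0.14361 + 0.14361 + 0.18577 + 0.29875 = 0.77174 bits

log₂(4) = 2.00000 bits

D_KL(P||U) = 2.00000 - 0.77174 = 1.22826 ≈ 1.2283 bits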